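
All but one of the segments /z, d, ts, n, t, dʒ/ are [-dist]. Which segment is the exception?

/z, n, ts, t, d/ are all [-distributed]; /dʒ/ (voiced postalveolar affricate) is [+distributed].

dʒ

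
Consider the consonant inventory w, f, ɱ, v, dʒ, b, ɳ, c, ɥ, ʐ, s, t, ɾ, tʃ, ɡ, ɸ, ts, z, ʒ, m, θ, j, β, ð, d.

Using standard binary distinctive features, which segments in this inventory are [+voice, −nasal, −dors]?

v, dʒ, b, ʐ, ɾ, z, ʒ, β, ð, d

Checking each segment against [+voice], [−nasal], [−dorsal]: /v/ (voiced labiodental fricative), /dʒ/ (voiced postalveolar affricate), /b/ (voiced bilabial stop), /ʐ/ (voiced retroflex fricative), /ɾ/ (alveolar tap), /z/ (voiced alveolar fricative), among others, satisfy every feature; every other segment in the inventory fails at least one.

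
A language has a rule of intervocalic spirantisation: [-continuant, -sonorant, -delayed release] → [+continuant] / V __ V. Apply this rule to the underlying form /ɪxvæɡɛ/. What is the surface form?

The only segment in the rule's environment that also matches [-continuant, -sonorant, -delayed release] is /ɡ/. Applying [+continuant] turns the voiced velar stop into /ɣ/ (voiced velar fricative), giving [ɪxvæɣɛ].

[ɪxvæɣɛ]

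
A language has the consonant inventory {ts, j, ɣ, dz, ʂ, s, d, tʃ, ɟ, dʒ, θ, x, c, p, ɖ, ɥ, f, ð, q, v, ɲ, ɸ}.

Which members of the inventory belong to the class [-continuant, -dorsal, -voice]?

Eliminate segments failing any feature: /j, ɣ, ʂ, s, θ, x, ɥ, f, ð, v, ɸ/ are [+continuant]; /dz, d, dʒ, ɖ/ are [+voice]; /ɟ, c, q, ɲ/ are [+dorsal]. The remaining /ts, tʃ, p/ satisfy [-continuant], [-dorsal], [-voice].

ts, tʃ, p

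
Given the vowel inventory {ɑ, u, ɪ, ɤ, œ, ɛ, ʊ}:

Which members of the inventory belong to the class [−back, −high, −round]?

Checking each segment against [−back], [−high], [−round]: /ɛ/ (mid front unrounded lax vowel) satisfies every feature; every other segment in the inventory fails at least one.

ɛ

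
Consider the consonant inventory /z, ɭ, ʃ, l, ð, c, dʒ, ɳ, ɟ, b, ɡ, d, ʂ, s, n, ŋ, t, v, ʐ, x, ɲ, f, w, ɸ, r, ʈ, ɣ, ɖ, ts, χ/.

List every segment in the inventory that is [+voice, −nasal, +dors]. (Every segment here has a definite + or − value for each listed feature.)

Eliminate segments failing any feature: /z, ɭ, l, ð, dʒ, b, d, v, ʐ, r, ɖ/ are [−dorsal]; /ʃ, c, ʂ, s, t, x, f, ɸ, ʈ, ts, χ/ are [−voice]; /ɳ, n, ŋ, ɲ/ are [+nasal]. The remaining /ɟ, ɡ, w, ɣ/ satisfy [+voice], [−nasal], [+dorsal].

ɟ, ɡ, w, ɣ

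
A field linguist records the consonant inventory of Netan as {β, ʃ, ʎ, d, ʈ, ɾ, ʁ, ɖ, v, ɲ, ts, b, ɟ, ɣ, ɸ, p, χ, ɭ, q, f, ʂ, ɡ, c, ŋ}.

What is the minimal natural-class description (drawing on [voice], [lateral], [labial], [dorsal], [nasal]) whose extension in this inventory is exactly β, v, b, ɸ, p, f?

[+labial]

/β, v, b, ɸ, p, f/ are exactly the [+labial] segments in the inventory, so a single feature suffices.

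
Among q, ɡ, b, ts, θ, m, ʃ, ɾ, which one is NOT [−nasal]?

m

/m/ is the bilabial nasal, which is [+nasal]; the rest — /ʃ, ɾ, b, ɡ, θ, ts, q/ — are [−nasal].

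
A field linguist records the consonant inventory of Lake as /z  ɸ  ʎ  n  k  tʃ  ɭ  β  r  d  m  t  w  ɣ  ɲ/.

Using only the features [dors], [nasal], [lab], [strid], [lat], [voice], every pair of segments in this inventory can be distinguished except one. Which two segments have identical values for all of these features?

r, d

On the given features, /r/ and /d/ have an identical profile: [−dorsal], [−nasal], [−labial], [−strident], [−lateral], [+voice]. No other two segments in the inventory coincide on all 6 features. (They do differ in [sonorant] and [continuant], which are not among the given features.)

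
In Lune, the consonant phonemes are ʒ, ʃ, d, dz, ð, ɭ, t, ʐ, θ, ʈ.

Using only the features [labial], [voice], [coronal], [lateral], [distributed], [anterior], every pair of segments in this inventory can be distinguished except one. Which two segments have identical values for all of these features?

d, dz

Both /d/ and /dz/ are [-labial], [+voice], [+coronal], [-lateral], [-distributed], [+anterior]. Since the list omits [strident] and [delayed release] — which do distinguish the voiced alveolar stop from the voiced alveolar affricate — this pair collapses; all other pairs remain distinct.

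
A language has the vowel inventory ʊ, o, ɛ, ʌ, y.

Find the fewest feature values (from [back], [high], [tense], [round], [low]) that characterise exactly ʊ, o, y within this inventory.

/ʊ, o, y/ are exactly the [+round] segments in the inventory, so a single feature suffices.

[+round]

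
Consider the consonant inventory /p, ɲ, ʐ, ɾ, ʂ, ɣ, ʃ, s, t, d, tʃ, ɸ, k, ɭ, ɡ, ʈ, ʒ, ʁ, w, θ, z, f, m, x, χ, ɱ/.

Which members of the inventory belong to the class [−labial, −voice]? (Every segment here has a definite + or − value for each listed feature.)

Among the inventory, the [−labial] segments are /ɲ, ʐ, ɾ, ʂ, ɣ, ʃ, s, t, d, tʃ, k, ɭ, ɡ, ʈ, ʒ, ʁ, θ, z, x, χ/.
Intersecting with [−voice] leaves /ʂ, ʃ, s, t, tʃ, k, ʈ, θ, x, χ/.

ʂ, ʃ, s, t, tʃ, k, ʈ, θ, x, χ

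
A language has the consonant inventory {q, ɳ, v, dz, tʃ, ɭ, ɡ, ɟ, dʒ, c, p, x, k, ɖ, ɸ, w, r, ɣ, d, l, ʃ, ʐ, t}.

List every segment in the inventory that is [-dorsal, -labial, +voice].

ɳ, dz, ɭ, dʒ, ɖ, r, d, l, ʐ

Checking each segment against [-dorsal], [-labial], [+voice]: /ɳ/ (retroflex nasal), /dz/ (voiced alveolar affricate), /ɭ/ (retroflex lateral approximant), /dʒ/ (voiced postalveolar affricate), /ɖ/ (voiced retroflex stop), /r/ (alveolar trill), among others, satisfy every feature; every other segment in the inventory fails at least one.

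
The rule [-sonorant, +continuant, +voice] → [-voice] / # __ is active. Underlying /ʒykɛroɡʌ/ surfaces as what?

Only the initial segment /ʒ/ is both word-initial and matches the structural description. It is a voiced postalveolar fricative, so [-sonorant, +continuant, +voice] holds; changing it to [-voice] with all other features held fixed yields /ʃ/ (voiceless postalveolar fricative). No other segment meets both the structural description and the environment, so the output is [ʃykɛroɡʌ].

[ʃykɛroɡʌ]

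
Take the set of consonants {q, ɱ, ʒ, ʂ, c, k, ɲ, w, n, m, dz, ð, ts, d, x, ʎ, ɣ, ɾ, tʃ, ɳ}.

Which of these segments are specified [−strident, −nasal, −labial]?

q, c, k, ð, d, x, ʎ, ɣ, ɾ

Checking each segment against [−strident], [−nasal], [−labial]: /q/ (voiceless uvular stop), /c/ (voiceless palatal stop), /k/ (voiceless velar stop), /ð/ (voiced dental fricative), /d/ (voiced alveolar stop), /x/ (voiceless velar fricative), among others, satisfy every feature; every other segment in the inventory fails at least one.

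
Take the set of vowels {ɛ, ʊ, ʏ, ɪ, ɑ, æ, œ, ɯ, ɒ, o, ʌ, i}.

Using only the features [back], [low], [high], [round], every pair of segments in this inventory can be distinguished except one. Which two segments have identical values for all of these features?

Both /i/ and /ɪ/ are [−back], [−low], [+high], [−round]. Since the list omits [tense] — which does distinguish the high front unrounded tense vowel from the high front unrounded lax vowel — this pair collapses; all other pairs remain distinct.

i, ɪ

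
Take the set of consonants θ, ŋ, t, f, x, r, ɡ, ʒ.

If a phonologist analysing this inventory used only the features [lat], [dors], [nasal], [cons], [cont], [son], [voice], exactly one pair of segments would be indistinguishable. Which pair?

θ, f

/θ/ (voiceless dental fricative) and /f/ (voiceless labiodental fricative) are both [−lateral], [−dorsal], [−nasal], [+consonantal], [+continuant], [−sonorant], [−voice], so none of the listed features separates them. (They do differ in [labial] and [coronal], which are not among the given features.) Every other pair in the inventory differs on at least one listed feature.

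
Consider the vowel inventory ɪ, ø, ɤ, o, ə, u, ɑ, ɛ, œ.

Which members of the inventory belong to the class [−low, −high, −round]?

Checking each segment against [−low], [−high], [−round]: /ɤ/ (mid back unrounded tense vowel), /ə/ (mid central vowel (schwa)), /ɛ/ (mid front unrounded lax vowel) satisfy every feature; every other segment in the inventory fails at least one.

ɤ, ə, ɛ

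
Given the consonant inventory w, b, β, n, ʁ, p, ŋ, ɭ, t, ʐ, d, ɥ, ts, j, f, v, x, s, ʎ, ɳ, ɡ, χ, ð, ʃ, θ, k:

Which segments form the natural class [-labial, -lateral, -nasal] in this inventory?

ʁ, t, ʐ, d, ts, j, x, s, ɡ, χ, ð, ʃ, θ, k

Eliminate segments failing any feature: /w, b, β, p, ɥ, f, v/ are [+labial]; /n, ŋ, ɳ/ are [+nasal]; /ɭ, ʎ/ are [+lateral]. The remaining /ʁ, t, ʐ, d, ts, j, x, s, ɡ, χ, ð, ʃ, θ, k/ satisfy [-labial], [-lateral], [-nasal].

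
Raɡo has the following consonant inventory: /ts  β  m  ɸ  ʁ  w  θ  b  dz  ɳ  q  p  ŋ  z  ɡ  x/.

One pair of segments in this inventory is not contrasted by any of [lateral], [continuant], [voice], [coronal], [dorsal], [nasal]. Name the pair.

/w/ (labial-velar glide) and /ʁ/ (voiced uvular fricative) are both [−lateral], [+continuant], [+voice], [−coronal], [+dorsal], [−nasal], so none of the listed features separates them. (They do differ in [labial], [round] and [high], which are not among the given features.) Every other pair in the inventory differs on at least one listed feature.

w, ʁ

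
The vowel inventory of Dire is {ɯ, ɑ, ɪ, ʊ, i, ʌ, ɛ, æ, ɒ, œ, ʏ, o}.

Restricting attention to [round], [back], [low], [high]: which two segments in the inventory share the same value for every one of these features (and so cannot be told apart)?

/ɪ/ (high front unrounded lax vowel) and /i/ (high front unrounded tense vowel) are both [−round], [−back], [−low], [+high], so none of the listed features separates them. (They do differ in [tense], which is not among the given features.) Every other pair in the inventory differs on at least one listed feature.

ɪ, i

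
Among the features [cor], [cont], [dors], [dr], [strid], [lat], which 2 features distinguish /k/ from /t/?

The two segments share [-continuant], [-delayed release], [-strident], [-lateral]. The only features from the list on which they differ: /k/ is [-coronal] while /t/ is [+coronal]; /k/ is [+dorsal] while /t/ is [-dorsal].

[coronal], [dorsal]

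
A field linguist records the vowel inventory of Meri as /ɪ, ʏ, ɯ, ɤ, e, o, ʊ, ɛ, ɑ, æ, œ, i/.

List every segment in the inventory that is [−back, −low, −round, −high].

Eliminate segments failing any feature: /ɪ, i/ are [+high]; /ʏ, œ/ are [+round]; /ɯ, ɤ, o, ʊ, ɑ/ are [+back]; /æ/ is [+low]. The remaining /e, ɛ/ satisfy [−back], [−low], [−round], [−high].

e, ɛ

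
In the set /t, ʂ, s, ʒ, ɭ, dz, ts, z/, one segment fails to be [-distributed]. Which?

/ʒ/ is the voiced postalveolar fricative, which is [+distributed]; the rest — /t, s, z, ʂ, ts, dz, ɭ/ — are [-distributed].

ʒ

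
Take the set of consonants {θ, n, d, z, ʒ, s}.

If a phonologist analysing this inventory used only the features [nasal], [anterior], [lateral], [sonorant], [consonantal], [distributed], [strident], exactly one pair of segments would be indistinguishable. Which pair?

/s/ (voiceless alveolar fricative) and /z/ (voiced alveolar fricative) are both [-nasal], [+anterior], [-lateral], [-sonorant], [+consonantal], [-distributed], [+strident], so none of the listed features separates them. (They do differ in [voice], which is not among the given features.) Every other pair in the inventory differs on at least one listed feature.

s, z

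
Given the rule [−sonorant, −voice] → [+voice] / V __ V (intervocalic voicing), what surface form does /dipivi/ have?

Only /p/ occurs between two vowels (/i/ __ /i/) and matches the structural description. It is a voiceless bilabial stop, so [−sonorant, −voice] holds; changing it to [+voice] with all other features held fixed yields /b/ (voiced bilabial stop). No other segment meets both the structural description and the environment, so the output is [dibivi].

[dibivi]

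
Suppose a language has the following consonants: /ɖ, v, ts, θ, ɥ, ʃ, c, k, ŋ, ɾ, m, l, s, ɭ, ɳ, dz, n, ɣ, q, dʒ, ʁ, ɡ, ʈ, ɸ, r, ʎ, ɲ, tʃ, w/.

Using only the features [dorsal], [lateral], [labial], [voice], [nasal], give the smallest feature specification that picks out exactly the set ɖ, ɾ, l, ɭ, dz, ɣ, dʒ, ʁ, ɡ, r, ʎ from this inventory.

The class [+voice], [-nasal], [-labial] has exactly /ɖ, ɾ, l, ɭ, dz, ɣ, dʒ, ʁ, ɡ, r, ʎ/ as its extension in this inventory. No smaller conjunction from the listed features achieves this: [-nasal, -labial] alone would also admit /ts, θ, ʃ, c, …/; [+voice, -labial] alone would also admit /ŋ, ɳ, n, ɲ/; [+voice, -nasal] alone would also admit /v, ɥ, w/; and checking the remaining two-feature bundles turns up none with this extension.

[+voice, -nasal, -labial]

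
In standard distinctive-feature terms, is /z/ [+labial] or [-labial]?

/z/ is the voiced alveolar fricative. The feature [labial] marks segments articulated with one or both lips; /z/ lacks this property, so it is [-labial].

[-labial]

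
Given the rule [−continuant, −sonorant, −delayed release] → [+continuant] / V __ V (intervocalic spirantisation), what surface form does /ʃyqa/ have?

The only segment in the rule's environment that also matches [−continuant, −sonorant, −delayed release] is /q/. Applying [+continuant] turns the voiceless uvular stop into /χ/ (voiceless uvular fricative), giving [ʃyχa].

[ʃyχa]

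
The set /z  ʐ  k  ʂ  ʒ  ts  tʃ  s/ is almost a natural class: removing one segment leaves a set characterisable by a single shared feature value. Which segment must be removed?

k

/z, ʒ, tʃ, ʂ, s, ts, ʐ/ are all [+strident], but /k/ (voiceless velar stop) is [−strident]. No other single segment can be removed to leave a set sharing one feature value that the removed segment lacks, so /k/ is the odd one out.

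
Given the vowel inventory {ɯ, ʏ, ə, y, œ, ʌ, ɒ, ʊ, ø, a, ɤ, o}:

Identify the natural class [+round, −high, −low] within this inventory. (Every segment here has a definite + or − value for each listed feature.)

œ, ø, o

Checking each segment against [+round], [−high], [−low]: /œ/ (mid front rounded lax vowel), /ø/ (mid front rounded tense vowel), /o/ (mid back rounded tense vowel) satisfy every feature; every other segment in the inventory fails at least one.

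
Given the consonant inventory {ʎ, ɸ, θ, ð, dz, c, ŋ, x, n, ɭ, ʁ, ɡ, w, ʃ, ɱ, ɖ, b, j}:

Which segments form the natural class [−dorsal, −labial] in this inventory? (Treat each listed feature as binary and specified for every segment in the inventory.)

θ, ð, dz, n, ɭ, ʃ, ɖ

Checking each segment against [−dorsal], [−labial]: /θ/ (voiceless dental fricative), /ð/ (voiced dental fricative), /dz/ (voiced alveolar affricate), /n/ (alveolar nasal), /ɭ/ (retroflex lateral approximant), /ʃ/ (voiceless postalveolar fricative), among others, satisfy every feature; every other segment in the inventory fails at least one.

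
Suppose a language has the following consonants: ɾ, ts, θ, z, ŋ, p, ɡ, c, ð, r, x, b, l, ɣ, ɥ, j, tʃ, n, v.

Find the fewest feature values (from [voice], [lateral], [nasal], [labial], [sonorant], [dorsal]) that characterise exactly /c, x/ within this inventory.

/c, x/ are all [−voice], [+dorsal], and no other segment in the inventory matches both values. Dropping any one of them over-generates: [+dorsal] alone would also admit /ŋ, ɡ, ɣ, ɥ, …/; [−voice] alone would also admit /ts, θ, p, tʃ/. No other single listed feature picks out exactly this set either, so fewer than two features will not do.

[−voice, +dorsal]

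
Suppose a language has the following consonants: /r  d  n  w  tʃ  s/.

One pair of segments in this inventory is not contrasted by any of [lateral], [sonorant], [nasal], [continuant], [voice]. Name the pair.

w, r

/w/ (labial-velar glide) and /r/ (alveolar trill) are both [−lateral], [+sonorant], [−nasal], [+continuant], [+voice], so none of the listed features separates them. (They do differ in [labial], [round], [coronal] and [dorsal], which are not among the given features.) Every other pair in the inventory differs on at least one listed feature.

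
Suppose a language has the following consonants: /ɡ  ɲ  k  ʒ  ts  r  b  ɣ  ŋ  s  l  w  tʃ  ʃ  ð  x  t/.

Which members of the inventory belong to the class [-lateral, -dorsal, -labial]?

Among the inventory, the [-lateral] segments are /ɡ, ɲ, k, ʒ, ts, r, b, ɣ, ŋ, s, w, tʃ, ʃ, ð, x, t/.
Within that set, [-dorsal] gives /ʒ, ts, r, b, s, tʃ, ʃ, ð, t/.
Intersecting with [-labial] leaves /ʒ, ts, r, s, tʃ, ʃ, ð, t/.

ʒ, ts, r, s, tʃ, ʃ, ð, t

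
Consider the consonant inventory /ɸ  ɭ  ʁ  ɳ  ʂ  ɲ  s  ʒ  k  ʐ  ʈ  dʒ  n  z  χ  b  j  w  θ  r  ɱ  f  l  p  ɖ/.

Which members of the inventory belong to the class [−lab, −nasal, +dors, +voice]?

ʁ, j

Checking each segment against [−labial], [−nasal], [+dorsal], [+voice]: /ʁ/ (voiced uvular fricative), /j/ (palatal glide) satisfy every feature; every other segment in the inventory fails at least one.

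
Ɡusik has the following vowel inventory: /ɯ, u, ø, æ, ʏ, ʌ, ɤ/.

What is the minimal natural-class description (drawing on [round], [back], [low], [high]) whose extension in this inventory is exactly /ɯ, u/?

Every target segment is [+high], [+back]; each remaining inventory member fails at least one of these. Each conjunct is needed — [+back] alone would also admit /ʌ, ɤ/; [+high] alone would also admit /ʏ/ — and no other single listed feature has exactly this extension, so two is the minimum.

[+high, +back]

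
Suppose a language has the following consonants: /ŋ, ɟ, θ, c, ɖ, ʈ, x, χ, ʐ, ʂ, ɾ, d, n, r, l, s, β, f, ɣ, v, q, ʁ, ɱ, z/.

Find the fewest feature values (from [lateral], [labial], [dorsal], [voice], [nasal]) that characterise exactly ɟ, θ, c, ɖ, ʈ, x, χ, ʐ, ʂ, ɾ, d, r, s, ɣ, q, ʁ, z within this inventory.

[−nasal, −lateral, −labial]

Every target segment is [−nasal], [−lateral], [−labial]; each remaining inventory member fails at least one of these. Each conjunct is needed — [−lateral, −labial] alone would also admit /ŋ, n/; [−nasal, −labial] alone would also admit /l/; [−nasal, −lateral] alone would also admit /β, f, v/ — and no other combination of two listed features has exactly this extension, so three is the minimum.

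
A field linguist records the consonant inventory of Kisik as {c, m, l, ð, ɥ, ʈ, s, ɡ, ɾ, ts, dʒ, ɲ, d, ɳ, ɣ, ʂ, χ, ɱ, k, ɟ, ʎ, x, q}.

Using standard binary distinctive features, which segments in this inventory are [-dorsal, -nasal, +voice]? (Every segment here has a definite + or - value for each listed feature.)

Eliminate segments failing any feature: /c, ɥ, ɡ, ɲ, ɣ, χ, k, ɟ, ʎ, x, q/ are [+dorsal]; /m, ɳ, ɱ/ are [+nasal]; /ʈ, s, ts, ʂ/ are [-voice]. The remaining /l, ð, ɾ, dʒ, d/ satisfy [-dorsal], [-nasal], [+voice].

l, ð, ɾ, dʒ, d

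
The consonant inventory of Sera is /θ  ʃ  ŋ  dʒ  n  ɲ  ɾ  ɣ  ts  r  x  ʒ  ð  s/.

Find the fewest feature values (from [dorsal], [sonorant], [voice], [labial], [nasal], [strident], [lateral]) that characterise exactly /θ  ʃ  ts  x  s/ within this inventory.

/θ, ʃ, ts, x, s/ are exactly the [-voice] segments in the inventory, so a single feature suffices.

[-voice]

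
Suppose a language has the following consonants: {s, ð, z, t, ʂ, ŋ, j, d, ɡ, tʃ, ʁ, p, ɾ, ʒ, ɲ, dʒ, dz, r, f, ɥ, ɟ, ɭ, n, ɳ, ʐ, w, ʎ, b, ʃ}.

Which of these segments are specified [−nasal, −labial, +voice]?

ð, z, j, d, ɡ, ʁ, ɾ, ʒ, dʒ, dz, r, ɟ, ɭ, ʐ, ʎ

Checking each segment against [−nasal], [−labial], [+voice]: /ð/ (voiced dental fricative), /z/ (voiced alveolar fricative), /j/ (palatal glide), /d/ (voiced alveolar stop), /ɡ/ (voiced velar stop), /ʁ/ (voiced uvular fricative), among others, satisfy every feature; every other segment in the inventory fails at least one.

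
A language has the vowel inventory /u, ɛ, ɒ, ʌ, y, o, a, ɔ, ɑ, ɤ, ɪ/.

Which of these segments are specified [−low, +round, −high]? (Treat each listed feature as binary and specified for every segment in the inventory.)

Checking each segment against [−low], [+round], [−high]: /o/ (mid back rounded tense vowel), /ɔ/ (mid back rounded lax vowel) satisfy every feature; every other segment in the inventory fails at least one.

o, ɔ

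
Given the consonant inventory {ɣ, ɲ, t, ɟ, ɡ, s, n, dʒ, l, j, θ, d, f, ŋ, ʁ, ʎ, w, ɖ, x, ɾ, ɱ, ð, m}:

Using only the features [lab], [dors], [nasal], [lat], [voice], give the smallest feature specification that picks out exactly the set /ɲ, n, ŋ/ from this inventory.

[+nasal, −lab]

Every target segment is [+nasal], [−labial]; each remaining inventory member fails at least one of these. Each conjunct is needed — [−labial] alone would also admit /ɣ, t, ɟ, ɡ, …/; [+nasal] alone would also admit /ɱ, m/ — and no other single listed feature has exactly this extension, so two is the minimum.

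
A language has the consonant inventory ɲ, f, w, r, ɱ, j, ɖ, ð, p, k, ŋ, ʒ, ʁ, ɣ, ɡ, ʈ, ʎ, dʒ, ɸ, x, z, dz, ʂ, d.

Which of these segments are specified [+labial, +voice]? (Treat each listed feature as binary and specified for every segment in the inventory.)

The [+labial] segments are /f, w, ɱ, p, ɸ/.
Within that set, [+voice] leaves /w, ɱ/.

w, ɱ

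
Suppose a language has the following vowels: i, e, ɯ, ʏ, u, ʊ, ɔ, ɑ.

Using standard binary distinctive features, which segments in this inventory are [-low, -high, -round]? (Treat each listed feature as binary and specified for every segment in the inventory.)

The [-low] segments are /i, e, ɯ, ʏ, u, ʊ, ɔ/.
Among these, [-high] gives /e, ɔ/.
Intersecting with [-round] leaves /e/.

e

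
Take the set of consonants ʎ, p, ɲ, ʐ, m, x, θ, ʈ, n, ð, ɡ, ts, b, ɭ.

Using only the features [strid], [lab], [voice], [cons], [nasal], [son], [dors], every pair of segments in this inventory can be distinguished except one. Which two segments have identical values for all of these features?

θ, ʈ

/θ/ (voiceless dental fricative) and /ʈ/ (voiceless retroflex stop) are both [-strident], [-labial], [-voice], [+consonantal], [-nasal], [-sonorant], [-dorsal], so none of the listed features separates them. (They do differ in [continuant], [anterior] and [distributed], which are not among the given features.) Every other pair in the inventory differs on at least one listed feature.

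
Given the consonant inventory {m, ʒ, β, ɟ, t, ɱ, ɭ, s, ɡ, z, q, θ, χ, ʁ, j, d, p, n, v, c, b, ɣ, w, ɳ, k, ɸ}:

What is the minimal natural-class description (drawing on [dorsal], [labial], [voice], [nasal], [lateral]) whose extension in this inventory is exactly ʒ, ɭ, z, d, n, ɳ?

[+voice, −labial, −dorsal]

The class [+voice], [−labial], [−dorsal] has exactly /ʒ, ɭ, z, d, n, ɳ/ as its extension in this inventory. No smaller conjunction from the listed features achieves this: [−labial, −dorsal] alone would also admit /t, s, θ/; [+voice, −dorsal] alone would also admit /m, β, ɱ, v, …/; [+voice, −labial] alone would also admit /ɟ, ɡ, ʁ, j, …/; and checking the remaining two-feature bundles turns up none with this extension.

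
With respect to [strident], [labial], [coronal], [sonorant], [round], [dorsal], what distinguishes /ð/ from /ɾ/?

The two segments share [−strident], [−labial], [+coronal], [−round], [−dorsal]. The only feature from the list on which they differ: /ð/ is [−sonorant] while /ɾ/ is [+sonorant].

[sonorant]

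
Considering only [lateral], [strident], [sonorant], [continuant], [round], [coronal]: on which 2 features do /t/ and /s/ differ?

[continuant], [strident]

/t/ (voiceless alveolar stop) and /s/ (voiceless alveolar fricative) agree on [−lateral], [−sonorant], [−round], [+coronal]. They differ on [continuant] (/t/ [−], /s/ [+]), [strident] (/t/ [−], /s/ [+]).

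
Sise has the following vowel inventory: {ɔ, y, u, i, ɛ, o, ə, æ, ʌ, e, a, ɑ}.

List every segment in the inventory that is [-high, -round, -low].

ɛ, ə, ʌ, e

Checking each segment against [-high], [-round], [-low]: /ɛ/ (mid front unrounded lax vowel), /ə/ (mid central vowel (schwa)), /ʌ/ (mid back unrounded lax vowel), /e/ (mid front unrounded tense vowel) satisfy every feature; every other segment in the inventory fails at least one.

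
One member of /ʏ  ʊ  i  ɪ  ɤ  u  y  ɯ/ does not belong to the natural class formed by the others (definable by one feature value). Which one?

[high] groups all but one: /ʊ, y, u, ɪ, i, ʏ, ɯ/ share [+high] while /ɤ/ (mid back unrounded tense vowel) alone is [-high]. Removing any other segment would not leave a single-feature class that excludes it.

ɤ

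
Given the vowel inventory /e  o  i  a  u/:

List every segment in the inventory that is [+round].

The [+round] segments here are /o, u/; the remaining /e, i, a/ are [−round].

o, u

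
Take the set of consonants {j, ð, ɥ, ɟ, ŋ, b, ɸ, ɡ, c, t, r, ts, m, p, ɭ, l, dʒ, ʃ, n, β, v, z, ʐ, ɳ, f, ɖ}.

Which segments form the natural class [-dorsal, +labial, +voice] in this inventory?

Checking each segment against [-dorsal], [+labial], [+voice]: /b/ (voiced bilabial stop), /m/ (bilabial nasal), /β/ (voiced bilabial fricative), /v/ (voiced labiodental fricative) satisfy every feature; every other segment in the inventory fails at least one.

b, m, β, v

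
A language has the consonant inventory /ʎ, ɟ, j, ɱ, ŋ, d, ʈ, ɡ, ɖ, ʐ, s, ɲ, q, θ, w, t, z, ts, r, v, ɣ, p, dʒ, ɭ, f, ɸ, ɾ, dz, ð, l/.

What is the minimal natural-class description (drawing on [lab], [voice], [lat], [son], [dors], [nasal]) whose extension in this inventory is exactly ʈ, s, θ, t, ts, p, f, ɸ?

The class [-voice], [-dorsal] has exactly /ʈ, s, θ, t, ts, p, f, ɸ/ as its extension in this inventory. No smaller conjunction from the listed features achieves this: [-dorsal] alone would also admit /ɱ, d, ɖ, ʐ, …/; [-voice] alone would also admit /q/; and checking the remaining single features turns up none with this extension.

[-voice, -dors]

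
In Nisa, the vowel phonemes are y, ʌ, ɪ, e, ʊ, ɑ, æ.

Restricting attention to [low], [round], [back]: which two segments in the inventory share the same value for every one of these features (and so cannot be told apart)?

ɪ, e

/ɪ/ (high front unrounded lax vowel) and /e/ (mid front unrounded tense vowel) are both [−low], [−round], [−back], so none of the listed features separates them. (They do differ in [high] and [tense], which are not among the given features.) Every other pair in the inventory differs on at least one listed feature.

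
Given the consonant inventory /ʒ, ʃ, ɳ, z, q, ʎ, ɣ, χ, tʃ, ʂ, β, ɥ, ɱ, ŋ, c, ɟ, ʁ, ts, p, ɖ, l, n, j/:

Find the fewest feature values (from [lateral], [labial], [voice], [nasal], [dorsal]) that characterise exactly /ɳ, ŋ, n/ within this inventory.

[+nasal, -labial]

The class [+nasal], [-labial] has exactly /ɳ, ŋ, n/ as its extension in this inventory. No smaller conjunction from the listed features achieves this: [-labial] alone would also admit /ʒ, ʃ, z, q, …/; [+nasal] alone would also admit /ɱ/; and checking the remaining single features turns up none with this extension.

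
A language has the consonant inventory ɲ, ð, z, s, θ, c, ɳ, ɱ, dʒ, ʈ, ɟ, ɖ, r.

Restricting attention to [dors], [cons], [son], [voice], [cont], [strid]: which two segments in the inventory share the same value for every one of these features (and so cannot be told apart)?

ɱ, ɳ

Both /ɱ/ and /ɳ/ are [-dorsal], [+consonantal], [+sonorant], [+voice], [-continuant], [-strident]. Since the list omits [labial] and [coronal] — which do distinguish the labiodental nasal from the retroflex nasal — this pair collapses; all other pairs remain distinct.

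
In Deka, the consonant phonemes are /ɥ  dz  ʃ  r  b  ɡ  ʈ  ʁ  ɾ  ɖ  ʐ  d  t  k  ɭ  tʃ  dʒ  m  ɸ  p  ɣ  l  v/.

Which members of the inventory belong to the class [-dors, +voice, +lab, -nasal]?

The [-dorsal] segments are /dz, ʃ, r, b, ʈ, ɾ, ɖ, ʐ, d, t, ɭ, tʃ, dʒ, m, ɸ, p, l, v/.
Then [+voice] gives /dz, r, b, ɾ, ɖ, ʐ, d, ɭ, dʒ, m, l, v/.
Then [+labial] gives /b, m, v/.
Intersecting with [-nasal] leaves /b, v/.

b, v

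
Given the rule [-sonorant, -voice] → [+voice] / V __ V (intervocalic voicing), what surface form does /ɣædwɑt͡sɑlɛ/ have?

Only /t͡s/ occurs between two vowels (/ɑ/ __ /ɑ/) and matches the structural description. It is a voiceless alveolar affricate, so [-sonorant, -voice] holds; changing it to [+voice] with all other features held fixed yields /d͡z/ (voiced alveolar affricate). No other segment meets both the structural description and the environment, so the output is [ɣædwɑd͡zɑlɛ].

[ɣædwɑd͡zɑlɛ]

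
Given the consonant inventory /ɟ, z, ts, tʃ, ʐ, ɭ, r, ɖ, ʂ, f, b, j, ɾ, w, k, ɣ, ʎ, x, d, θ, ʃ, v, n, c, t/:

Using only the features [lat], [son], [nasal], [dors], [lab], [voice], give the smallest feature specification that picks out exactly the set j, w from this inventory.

/j, w/ are all [+sonorant], [-lateral], [+dorsal], and no other segment in the inventory matches all three values. Dropping any one of them over-generates: [-lateral, +dorsal] alone would also admit /ɟ, k, ɣ, x, …/; [+sonorant, +dorsal] alone would also admit /ʎ/; [+sonorant, -lateral] alone would also admit /r, ɾ, n/. No other combination of two listed features picks out exactly this set either, so fewer than three features will not do.

[+son, -lat, +dors]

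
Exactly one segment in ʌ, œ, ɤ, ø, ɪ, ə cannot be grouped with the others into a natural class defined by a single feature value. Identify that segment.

/ə, ɤ, ʌ, ø, œ/ are all [−high], but /ɪ/ (high front unrounded lax vowel) is [+high]. No other single segment can be removed to leave a set sharing one feature value that the removed segment lacks, so /ɪ/ is the odd one out.

ɪ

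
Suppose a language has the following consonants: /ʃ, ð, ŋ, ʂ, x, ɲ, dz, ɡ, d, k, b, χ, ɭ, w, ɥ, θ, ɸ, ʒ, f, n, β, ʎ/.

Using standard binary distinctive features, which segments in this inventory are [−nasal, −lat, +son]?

Eliminate segments failing any feature: /ʃ, ð, ʂ, x, dz, ɡ, d, k, b, χ, θ, ɸ, ʒ, f, β/ are [−sonorant]; /ŋ, ɲ, n/ are [+nasal]; /ɭ, ʎ/ are [+lateral]. The remaining /w, ɥ/ satisfy [−nasal], [−lateral], [+sonorant].

w, ɥ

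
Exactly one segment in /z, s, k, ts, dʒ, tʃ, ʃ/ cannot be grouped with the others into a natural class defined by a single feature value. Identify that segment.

[strident] (equivalently [coronal], [dorsal]) groups all but one: /z, ʃ, dʒ, tʃ, ts, s/ share [+strident] while /k/ (voiceless velar stop) alone is [-strident]. Removing any other segment would not leave a single-feature class that excludes it.

k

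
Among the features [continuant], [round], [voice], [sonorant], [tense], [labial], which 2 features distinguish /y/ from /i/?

[labial], [round]

/y/ is the high front rounded tense vowel and /i/ is the high front unrounded tense vowel. Both are [+continuant], [+voice], [+sonorant], [+tense]. /y/ is [+labial] while /i/ is [-labial]; /y/ is [+round] while /i/ is [-round], so the distinguishing features are [labial], [round].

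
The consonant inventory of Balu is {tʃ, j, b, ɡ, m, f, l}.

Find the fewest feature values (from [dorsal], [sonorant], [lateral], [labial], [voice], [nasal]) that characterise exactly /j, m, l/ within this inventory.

[+sonorant]

The target set is precisely the extension of [+sonorant] in this inventory.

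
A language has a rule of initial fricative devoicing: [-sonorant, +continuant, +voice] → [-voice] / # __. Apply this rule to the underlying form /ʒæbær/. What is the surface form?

[ʃæbær]

The only segment in the rule's environment that also matches [-sonorant, +continuant, +voice] is /ʒ/. Applying [-voice] turns the voiced postalveolar fricative into /ʃ/ (voiceless postalveolar fricative), giving [ʃæbær].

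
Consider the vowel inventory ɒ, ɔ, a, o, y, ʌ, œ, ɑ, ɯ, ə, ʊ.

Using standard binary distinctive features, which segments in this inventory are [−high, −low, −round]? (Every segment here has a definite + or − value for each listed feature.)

Eliminate segments failing any feature: /ɒ, a, ɑ/ are [+low]; /ɔ, o, œ/ are [+round]; /y, ɯ, ʊ/ are [+high]. The remaining /ʌ, ə/ satisfy [−high], [−low], [−round].

ʌ, ə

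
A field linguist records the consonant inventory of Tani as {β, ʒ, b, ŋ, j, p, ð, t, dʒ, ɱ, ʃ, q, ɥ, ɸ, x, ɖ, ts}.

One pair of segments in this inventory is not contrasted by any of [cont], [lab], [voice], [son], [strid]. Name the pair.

Both /q/ and /t/ are [−continuant], [−labial], [−voice], [−sonorant], [−strident]. Since the list omits [coronal] and [dorsal] — which do distinguish the voiceless uvular stop from the voiceless alveolar stop — this pair collapses; all other pairs remain distinct.

q, t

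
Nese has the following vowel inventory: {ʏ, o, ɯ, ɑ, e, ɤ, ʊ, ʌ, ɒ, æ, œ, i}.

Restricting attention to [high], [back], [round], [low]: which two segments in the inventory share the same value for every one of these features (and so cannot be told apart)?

/ʌ/ (mid back unrounded lax vowel) and /ɤ/ (mid back unrounded tense vowel) are both [−high], [+back], [−round], [−low], so none of the listed features separates them. (They do differ in [tense], which is not among the given features.) Every other pair in the inventory differs on at least one listed feature.

ʌ, ɤ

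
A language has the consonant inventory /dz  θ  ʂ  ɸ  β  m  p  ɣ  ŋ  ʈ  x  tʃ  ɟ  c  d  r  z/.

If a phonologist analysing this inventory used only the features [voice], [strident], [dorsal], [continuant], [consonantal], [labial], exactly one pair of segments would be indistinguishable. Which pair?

/ɟ/ (voiced palatal stop) and /ŋ/ (velar nasal) are both [+voice], [−strident], [+dorsal], [−continuant], [+consonantal], [−labial], so none of the listed features separates them. (They do differ in [sonorant], [nasal] and [back], which are not among the given features.) Every other pair in the inventory differs on at least one listed feature.

ɟ, ŋ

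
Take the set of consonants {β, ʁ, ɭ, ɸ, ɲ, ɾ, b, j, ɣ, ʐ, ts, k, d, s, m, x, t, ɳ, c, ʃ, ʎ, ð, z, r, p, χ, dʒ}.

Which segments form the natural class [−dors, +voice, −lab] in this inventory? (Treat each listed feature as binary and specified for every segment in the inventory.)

ɭ, ɾ, ʐ, d, ɳ, ð, z, r, dʒ

Among the inventory, the [−dorsal] segments are /β, ɭ, ɸ, ɾ, b, ʐ, ts, d, s, m, t, ɳ, ʃ, ð, z, r, p, dʒ/.
Intersecting with [+voice] gives /β, ɭ, ɾ, b, ʐ, d, m, ɳ, ð, z, r, dʒ/.
Intersecting with [−labial] leaves /ɭ, ɾ, ʐ, d, ɳ, ð, z, r, dʒ/.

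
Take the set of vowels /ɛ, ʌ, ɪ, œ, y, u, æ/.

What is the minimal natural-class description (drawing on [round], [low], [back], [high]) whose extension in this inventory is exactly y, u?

/y, u/ are all [+high], [+round], and no other segment in the inventory matches both values. Dropping any one of them over-generates: [+round] alone would also admit /œ/; [+high] alone would also admit /ɪ/. No other single listed feature picks out exactly this set either, so fewer than two features will not do.

[+high, +round]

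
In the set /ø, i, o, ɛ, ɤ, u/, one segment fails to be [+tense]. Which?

ɛ

/o, ø, ɤ, i, u/ are all [+tense]; /ɛ/ (mid front unrounded lax vowel) is [-tense].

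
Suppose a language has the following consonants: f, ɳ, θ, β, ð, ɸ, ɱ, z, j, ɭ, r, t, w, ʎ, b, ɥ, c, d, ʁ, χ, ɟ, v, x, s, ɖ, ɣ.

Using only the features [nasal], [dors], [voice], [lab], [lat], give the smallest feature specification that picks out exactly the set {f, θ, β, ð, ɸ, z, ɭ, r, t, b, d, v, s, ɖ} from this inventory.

The class [−nasal], [−dorsal] has exactly /f, θ, β, ð, ɸ, z, ɭ, r, t, b, d, v, s, ɖ/ as its extension in this inventory. No smaller conjunction from the listed features achieves this: [−dorsal] alone would also admit /ɳ, ɱ/; [−nasal] alone would also admit /j, w, ʎ, ɥ, …/; and checking the remaining single features turns up none with this extension.

[−nasal, −dors]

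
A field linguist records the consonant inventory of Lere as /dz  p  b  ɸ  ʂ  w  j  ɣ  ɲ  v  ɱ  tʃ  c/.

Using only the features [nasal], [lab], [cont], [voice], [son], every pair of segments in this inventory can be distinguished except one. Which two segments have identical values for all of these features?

On the given features, /c/ and /tʃ/ have an identical profile: [−nasal], [−labial], [−continuant], [−voice], [−sonorant]. No other two segments in the inventory coincide on all 5 features. (They do differ in [strident], [delayed release] and [dorsal], which are not among the given features.)

c, tʃ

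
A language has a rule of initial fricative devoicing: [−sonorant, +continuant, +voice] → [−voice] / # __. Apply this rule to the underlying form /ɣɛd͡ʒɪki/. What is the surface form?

Only the initial segment /ɣ/ is both word-initial and matches the structural description. It is a voiced velar fricative, so [−sonorant, +continuant, +voice] holds; changing it to [−voice] with all other features held fixed yields /x/ (voiceless velar fricative). No other segment meets both the structural description and the environment, so the output is [xɛd͡ʒɪki].

[xɛd͡ʒɪki]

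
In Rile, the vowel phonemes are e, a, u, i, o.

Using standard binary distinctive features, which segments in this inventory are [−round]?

e, a, i

The feature [round] marks segments produced with lip rounding. In this inventory /e, a, i/ lack that property, so they are [−round]; /u, o/ are [+round].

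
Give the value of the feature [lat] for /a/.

As the low unrounded vowel, /a/ is [−lateral].

[−lateral]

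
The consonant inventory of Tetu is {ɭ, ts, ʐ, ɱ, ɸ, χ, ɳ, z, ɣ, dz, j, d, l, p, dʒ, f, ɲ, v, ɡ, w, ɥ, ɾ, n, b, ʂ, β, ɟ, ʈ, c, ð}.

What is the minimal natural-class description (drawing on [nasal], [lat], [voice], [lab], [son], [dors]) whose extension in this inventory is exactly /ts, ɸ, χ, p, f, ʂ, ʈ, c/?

[−voice]

/ts, ɸ, χ, p, f, ʂ, ʈ, c/ are exactly the [−voice] segments in the inventory, so a single feature suffices.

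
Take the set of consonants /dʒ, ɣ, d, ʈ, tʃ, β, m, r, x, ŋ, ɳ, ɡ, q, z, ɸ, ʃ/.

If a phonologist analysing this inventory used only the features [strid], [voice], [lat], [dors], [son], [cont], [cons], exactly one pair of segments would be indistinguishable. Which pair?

Both /m/ and /ɳ/ are [−strident], [+voice], [−lateral], [−dorsal], [+sonorant], [−continuant], [+consonantal]. Since the list omits [labial] and [coronal] — which do distinguish the bilabial nasal from the retroflex nasal — this pair collapses; all other pairs remain distinct.

m, ɳ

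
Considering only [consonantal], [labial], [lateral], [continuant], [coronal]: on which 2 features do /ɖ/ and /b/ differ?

[labial], [coronal]

/ɖ/ is the voiced retroflex stop and /b/ is the voiced bilabial stop. Both are [+consonantal], [−lateral], [−continuant]. /ɖ/ is [−labial] while /b/ is [+labial]; /ɖ/ is [+coronal] while /b/ is [−coronal], so the distinguishing features are [labial], [coronal].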